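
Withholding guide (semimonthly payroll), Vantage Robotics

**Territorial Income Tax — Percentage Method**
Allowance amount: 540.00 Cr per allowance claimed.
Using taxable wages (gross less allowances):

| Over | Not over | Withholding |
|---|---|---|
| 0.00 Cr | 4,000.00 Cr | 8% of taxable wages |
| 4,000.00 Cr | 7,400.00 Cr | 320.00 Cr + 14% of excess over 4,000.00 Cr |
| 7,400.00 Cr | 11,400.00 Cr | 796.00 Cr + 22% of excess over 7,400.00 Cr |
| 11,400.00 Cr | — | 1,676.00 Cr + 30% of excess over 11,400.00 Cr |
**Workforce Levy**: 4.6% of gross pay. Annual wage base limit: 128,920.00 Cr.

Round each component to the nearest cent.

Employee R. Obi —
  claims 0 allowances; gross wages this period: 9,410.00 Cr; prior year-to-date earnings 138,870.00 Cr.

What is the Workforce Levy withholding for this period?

Workforce Levy: YTD 138,870.00 Cr ≥ cap 128,920.00 Cr → 0.00 Cr

0.00 Cr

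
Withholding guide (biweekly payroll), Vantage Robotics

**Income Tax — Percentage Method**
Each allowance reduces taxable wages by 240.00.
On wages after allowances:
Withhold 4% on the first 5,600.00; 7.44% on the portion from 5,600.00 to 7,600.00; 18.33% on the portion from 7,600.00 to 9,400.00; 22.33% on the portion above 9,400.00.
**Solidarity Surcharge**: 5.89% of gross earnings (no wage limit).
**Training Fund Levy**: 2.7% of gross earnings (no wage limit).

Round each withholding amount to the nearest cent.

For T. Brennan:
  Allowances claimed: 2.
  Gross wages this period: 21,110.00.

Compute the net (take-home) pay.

16,086.25

Income Tax: taxable = 21,110.00 − 2×240.00 = 20,630.00
  702.74 + 22.33% × (20,630.00 − 9,400.00) = 702.74 + 22.33% × 11,230.00 = 3,210.40
Solidarity Surcharge: 5.89% × 21,110.00 = 1,243.38
Training Fund Levy: 2.7% × 21,110.00 = 569.97
Total withheld: 3,210.40 + 1,243.38 + 569.97 = 5,023.75
Net pay: 21,110.00 − 5,023.75 = 16,086.25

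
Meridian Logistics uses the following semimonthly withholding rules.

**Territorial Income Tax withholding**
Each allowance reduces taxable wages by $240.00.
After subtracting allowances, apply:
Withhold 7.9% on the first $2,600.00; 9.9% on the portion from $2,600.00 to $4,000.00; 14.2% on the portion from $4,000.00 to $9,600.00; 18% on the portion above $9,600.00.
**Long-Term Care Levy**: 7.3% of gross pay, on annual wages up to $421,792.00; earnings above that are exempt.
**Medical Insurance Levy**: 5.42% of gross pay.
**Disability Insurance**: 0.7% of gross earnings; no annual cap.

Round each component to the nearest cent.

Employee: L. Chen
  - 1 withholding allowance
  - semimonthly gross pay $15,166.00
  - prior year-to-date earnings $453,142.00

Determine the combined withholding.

Territorial Income Tax: taxable = $15,166.00 − 1×$240.00 = $14,926.00
  $1,139.20 + 18% × ($14,926.00 − $9,600.00) = $1,139.20 + 18% × $5,326.00 = $2,097.88
Long-Term Care Levy: YTD $453,142.00 ≥ cap $421,792.00 → $0.00
Medical Insurance Levy: 5.42% × $15,166.00 = $822.00
Disability Insurance: 0.7% × $15,166.00 = $106.16
Total: $2,097.88 + $0.00 + $822.00 + $106.16 = $3,026.04

$3,026.04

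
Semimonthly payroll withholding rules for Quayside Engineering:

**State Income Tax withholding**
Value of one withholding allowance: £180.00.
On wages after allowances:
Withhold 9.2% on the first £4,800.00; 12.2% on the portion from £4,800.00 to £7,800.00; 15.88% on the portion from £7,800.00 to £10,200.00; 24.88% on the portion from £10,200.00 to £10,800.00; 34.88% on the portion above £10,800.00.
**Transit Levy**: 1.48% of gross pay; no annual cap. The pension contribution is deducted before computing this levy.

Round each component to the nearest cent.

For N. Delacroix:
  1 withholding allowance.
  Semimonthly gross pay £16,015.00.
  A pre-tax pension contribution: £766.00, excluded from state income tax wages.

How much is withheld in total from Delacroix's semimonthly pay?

State Income Tax: taxable = £16,015.00 − £766.00 − 1×£180.00 = £15,069.00
  £1,338.00 + 34.88% × (£15,069.00 − £10,800.00) = £1,338.00 + 34.88% × £4,269.00 = £2,827.03
Transit Levy: 1.48% × £15,249.00 = £225.69
Total: £2,827.03 + £225.69 = £3,052.72

£3,052.72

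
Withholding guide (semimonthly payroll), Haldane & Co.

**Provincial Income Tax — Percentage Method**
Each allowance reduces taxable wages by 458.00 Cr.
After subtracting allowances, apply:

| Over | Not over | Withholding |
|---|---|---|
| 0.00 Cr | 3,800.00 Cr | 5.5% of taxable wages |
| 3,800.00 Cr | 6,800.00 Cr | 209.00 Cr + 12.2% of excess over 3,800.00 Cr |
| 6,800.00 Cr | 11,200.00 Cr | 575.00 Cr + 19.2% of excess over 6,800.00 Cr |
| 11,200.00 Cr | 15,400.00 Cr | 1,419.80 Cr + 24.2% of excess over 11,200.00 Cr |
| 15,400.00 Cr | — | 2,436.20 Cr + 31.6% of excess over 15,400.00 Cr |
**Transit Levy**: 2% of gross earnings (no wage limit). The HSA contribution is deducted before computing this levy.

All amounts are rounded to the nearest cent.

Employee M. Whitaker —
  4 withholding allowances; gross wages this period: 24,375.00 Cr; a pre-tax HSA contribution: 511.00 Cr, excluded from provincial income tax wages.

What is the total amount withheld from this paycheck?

5,009.19 Cr

Provincial Income Tax: taxable = 24,375.00 Cr − 511.00 Cr − 4×458.00 Cr = 22,032.00 Cr
  2,436.20 Cr + 31.6% × (22,032.00 Cr − 15,400.00 Cr) = 2,436.20 Cr + 31.6% × 6,632.00 Cr = 4,531.91 Cr
Transit Levy: 2% × 23,864.00 Cr = 477.28 Cr
Total: 4,531.91 Cr + 477.28 Cr = 5,009.19 Cr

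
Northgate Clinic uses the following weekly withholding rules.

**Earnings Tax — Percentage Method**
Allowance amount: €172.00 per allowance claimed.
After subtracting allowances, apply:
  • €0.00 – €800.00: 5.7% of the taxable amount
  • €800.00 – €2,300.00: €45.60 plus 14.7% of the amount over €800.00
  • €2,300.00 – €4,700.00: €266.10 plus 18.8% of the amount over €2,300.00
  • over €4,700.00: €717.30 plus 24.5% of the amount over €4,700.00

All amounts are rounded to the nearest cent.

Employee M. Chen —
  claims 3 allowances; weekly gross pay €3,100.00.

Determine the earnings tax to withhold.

Earnings Tax: taxable = €3,100.00 − 3×€172.00 = €2,584.00
  €266.10 + 18.8% × (€2,584.00 − €2,300.00) = €266.10 + 18.8% × €284.00 = €319.49

€319.49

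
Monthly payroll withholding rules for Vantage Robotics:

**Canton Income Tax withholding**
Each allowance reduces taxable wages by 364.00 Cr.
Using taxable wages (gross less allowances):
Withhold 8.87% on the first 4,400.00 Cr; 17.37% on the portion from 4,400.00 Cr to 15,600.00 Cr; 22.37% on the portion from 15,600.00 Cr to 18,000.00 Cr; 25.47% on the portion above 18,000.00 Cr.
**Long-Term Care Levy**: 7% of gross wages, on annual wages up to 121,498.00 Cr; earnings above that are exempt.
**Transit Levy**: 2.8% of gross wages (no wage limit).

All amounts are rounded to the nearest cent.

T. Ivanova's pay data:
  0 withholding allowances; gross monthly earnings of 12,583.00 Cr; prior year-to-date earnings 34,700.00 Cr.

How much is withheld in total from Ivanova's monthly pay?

3,044.80 Cr

Canton Income Tax: taxable = 12,583.00 Cr
  390.28 Cr + 17.37% × (12,583.00 Cr − 4,400.00 Cr) = 390.28 Cr + 17.37% × 8,183.00 Cr = 1,811.67 Cr
Long-Term Care Levy: 7% × 12,583.00 Cr = 880.81 Cr
Transit Levy: 2.8% × 12,583.00 Cr = 352.32 Cr
Total: 1,811.67 Cr + 880.81 Cr + 352.32 Cr = 3,044.80 Cr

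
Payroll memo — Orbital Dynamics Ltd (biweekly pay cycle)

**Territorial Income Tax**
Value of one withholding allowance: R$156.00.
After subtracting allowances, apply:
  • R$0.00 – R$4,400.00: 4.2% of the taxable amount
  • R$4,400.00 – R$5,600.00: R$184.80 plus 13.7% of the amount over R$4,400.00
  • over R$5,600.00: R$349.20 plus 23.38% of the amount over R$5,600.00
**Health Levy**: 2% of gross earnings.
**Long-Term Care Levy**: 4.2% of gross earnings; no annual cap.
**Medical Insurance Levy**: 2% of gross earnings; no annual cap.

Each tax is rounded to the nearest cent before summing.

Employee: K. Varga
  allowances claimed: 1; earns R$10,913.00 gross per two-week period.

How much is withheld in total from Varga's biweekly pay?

Territorial Income Tax: taxable = R$10,913.00 − 1×R$156.00 = R$10,757.00
  R$349.20 + 23.38% × (R$10,757.00 − R$5,600.00) = R$349.20 + 23.38% × R$5,157.00 = R$1,554.91
Health Levy: 2% × R$10,913.00 = R$218.26
Long-Term Care Levy: 4.2% × R$10,913.00 = R$458.35
Medical Insurance Levy: 2% × R$10,913.00 = R$218.26
Total: R$1,554.91 + R$218.26 + R$458.35 + R$218.26 = R$2,449.78

R$2,449.78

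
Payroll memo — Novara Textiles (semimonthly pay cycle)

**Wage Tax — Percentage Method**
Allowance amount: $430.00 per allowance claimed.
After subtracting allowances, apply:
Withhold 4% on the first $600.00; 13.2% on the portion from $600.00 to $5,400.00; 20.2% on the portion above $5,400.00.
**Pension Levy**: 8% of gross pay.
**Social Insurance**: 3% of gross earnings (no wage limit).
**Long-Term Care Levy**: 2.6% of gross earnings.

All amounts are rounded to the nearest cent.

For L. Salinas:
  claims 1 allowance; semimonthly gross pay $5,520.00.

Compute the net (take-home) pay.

$4,152.60

Wage Tax: taxable = $5,520.00 − 1×$430.00 = $5,090.00
  $24.00 + 13.2% × ($5,090.00 − $600.00) = $24.00 + 13.2% × $4,490.00 = $616.68
Pension Levy: 8% × $5,520.00 = $441.60
Social Insurance: 3% × $5,520.00 = $165.60
Long-Term Care Levy: 2.6% × $5,520.00 = $143.52
Total withheld: $616.68 + $441.60 + $165.60 + $143.52 = $1,367.40
Net pay: $5,520.00 − $1,367.40 = $4,152.60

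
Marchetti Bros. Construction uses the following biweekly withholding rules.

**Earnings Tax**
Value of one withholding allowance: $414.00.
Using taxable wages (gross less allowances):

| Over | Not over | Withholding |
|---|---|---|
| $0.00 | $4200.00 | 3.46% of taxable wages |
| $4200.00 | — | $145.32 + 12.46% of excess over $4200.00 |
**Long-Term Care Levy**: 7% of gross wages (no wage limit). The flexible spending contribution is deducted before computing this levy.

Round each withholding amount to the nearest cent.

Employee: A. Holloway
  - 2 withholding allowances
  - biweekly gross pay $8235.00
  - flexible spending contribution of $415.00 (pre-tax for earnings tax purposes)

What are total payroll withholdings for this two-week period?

Earnings Tax: taxable = $8235.00 − $415.00 − 2×$414.00 = $6992.00
  $145.32 + 12.46% × ($6992.00 − $4200.00) = $145.32 + 12.46% × $2792.00 = $493.20
Long-Term Care Levy: 7% × $7820.00 = $547.40
Total: $493.20 + $547.40 = $1040.60

$1040.60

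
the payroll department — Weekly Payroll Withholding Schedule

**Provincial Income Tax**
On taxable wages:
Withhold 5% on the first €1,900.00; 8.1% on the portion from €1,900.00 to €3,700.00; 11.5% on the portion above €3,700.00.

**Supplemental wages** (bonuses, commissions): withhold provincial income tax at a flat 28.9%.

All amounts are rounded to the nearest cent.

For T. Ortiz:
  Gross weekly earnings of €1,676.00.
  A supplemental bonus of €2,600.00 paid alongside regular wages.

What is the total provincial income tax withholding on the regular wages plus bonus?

€835.20

Provincial Income Tax: taxable = €1,676.00
  5% × €1,676.00 = €83.80
Supplemental (28.9% flat on bonus): 28.9% × €2,600.00 = €751.40
Total provincial income tax: €83.80 + €751.40 = €835.20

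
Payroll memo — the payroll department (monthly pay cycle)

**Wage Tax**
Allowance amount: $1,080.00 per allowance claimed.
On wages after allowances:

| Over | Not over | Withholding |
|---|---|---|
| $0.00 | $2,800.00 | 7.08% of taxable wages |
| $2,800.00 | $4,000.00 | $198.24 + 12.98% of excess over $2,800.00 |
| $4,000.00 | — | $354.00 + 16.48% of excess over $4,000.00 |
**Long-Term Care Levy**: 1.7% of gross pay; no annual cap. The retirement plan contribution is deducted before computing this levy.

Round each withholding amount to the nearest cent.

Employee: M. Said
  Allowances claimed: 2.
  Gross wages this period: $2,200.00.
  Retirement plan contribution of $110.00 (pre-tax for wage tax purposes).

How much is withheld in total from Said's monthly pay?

Wage Tax: taxable = $2,200.00 − $110.00 − 2×$1,080.00 = $-70.00
  Taxable ≤ 0 → $0.00
Long-Term Care Levy: 1.7% × $2,090.00 = $35.53
Total: $0.00 + $35.53 = $35.53

$35.53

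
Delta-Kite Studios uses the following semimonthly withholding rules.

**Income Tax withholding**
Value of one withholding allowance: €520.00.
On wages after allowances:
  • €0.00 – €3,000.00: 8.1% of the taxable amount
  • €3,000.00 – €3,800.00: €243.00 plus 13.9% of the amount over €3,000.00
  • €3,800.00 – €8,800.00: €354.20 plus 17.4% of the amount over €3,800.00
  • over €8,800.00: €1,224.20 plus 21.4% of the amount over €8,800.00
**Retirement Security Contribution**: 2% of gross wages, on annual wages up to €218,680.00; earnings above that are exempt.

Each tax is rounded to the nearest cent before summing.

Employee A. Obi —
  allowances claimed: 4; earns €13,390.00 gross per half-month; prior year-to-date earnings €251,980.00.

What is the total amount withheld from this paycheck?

Income Tax: taxable = €13,390.00 − 4×€520.00 = €11,310.00
  €1,224.20 + 21.4% × (€11,310.00 − €8,800.00) = €1,224.20 + 21.4% × €2,510.00 = €1,761.34
Retirement Security Contribution: YTD €251,980.00 ≥ cap €218,680.00 → €0.00
Total: €1,761.34 + €0.00 = €1,761.34

€1,761.34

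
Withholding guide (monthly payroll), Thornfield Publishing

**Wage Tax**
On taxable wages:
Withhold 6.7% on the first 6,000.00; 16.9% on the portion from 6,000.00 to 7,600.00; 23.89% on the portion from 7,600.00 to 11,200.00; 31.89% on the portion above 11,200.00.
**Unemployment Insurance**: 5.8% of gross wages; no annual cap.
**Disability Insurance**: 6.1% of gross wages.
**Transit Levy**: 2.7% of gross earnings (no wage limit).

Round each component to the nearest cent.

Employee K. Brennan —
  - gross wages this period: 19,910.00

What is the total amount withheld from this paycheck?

Wage Tax: taxable = 19,910.00
  1,532.44 + 31.89% × (19,910.00 − 11,200.00) = 1,532.44 + 31.89% × 8,710.00 = 4,310.06
Unemployment Insurance: 5.8% × 19,910.00 = 1,154.78
Disability Insurance: 6.1% × 19,910.00 = 1,214.51
Transit Levy: 2.7% × 19,910.00 = 537.57
Total: 4,310.06 + 1,154.78 + 1,214.51 + 537.57 = 7,216.92

7,216.92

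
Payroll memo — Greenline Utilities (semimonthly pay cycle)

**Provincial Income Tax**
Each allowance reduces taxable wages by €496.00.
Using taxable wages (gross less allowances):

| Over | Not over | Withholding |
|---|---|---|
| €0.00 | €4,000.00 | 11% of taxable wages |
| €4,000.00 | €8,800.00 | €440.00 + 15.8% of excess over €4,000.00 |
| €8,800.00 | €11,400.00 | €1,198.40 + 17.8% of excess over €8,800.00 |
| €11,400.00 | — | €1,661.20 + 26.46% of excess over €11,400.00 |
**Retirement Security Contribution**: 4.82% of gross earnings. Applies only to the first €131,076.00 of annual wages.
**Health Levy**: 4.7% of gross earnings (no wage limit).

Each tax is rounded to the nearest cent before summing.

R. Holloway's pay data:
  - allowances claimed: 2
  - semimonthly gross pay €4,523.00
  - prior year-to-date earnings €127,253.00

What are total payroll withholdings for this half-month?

Provincial Income Tax: taxable = €4,523.00 − 2×€496.00 = €3,531.00
  11% × €3,531.00 = €388.41
Retirement Security Contribution: cap €131,076.00 − YTD €127,253.00 = €3,823.00 subject; 4.82% × €3,823.00 = €184.27
Health Levy: 4.7% × €4,523.00 = €212.58
Total: €388.41 + €184.27 + €212.58 = €785.26

€785.26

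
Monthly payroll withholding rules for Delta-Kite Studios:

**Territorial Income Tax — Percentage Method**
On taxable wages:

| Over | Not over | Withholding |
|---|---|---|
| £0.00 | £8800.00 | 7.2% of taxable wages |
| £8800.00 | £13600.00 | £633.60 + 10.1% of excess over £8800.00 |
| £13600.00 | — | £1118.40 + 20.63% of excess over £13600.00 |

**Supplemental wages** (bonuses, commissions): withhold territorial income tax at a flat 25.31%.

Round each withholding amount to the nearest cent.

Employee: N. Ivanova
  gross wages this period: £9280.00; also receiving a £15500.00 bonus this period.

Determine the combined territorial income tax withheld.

Territorial Income Tax: taxable = £9280.00
  £633.60 + 10.1% × (£9280.00 − £8800.00) = £633.60 + 10.1% × £480.00 = £682.08
Supplemental (25.31% flat on bonus): 25.31% × £15500.00 = £3923.05
Total territorial income tax: £682.08 + £3923.05 = £4605.13

£4605.13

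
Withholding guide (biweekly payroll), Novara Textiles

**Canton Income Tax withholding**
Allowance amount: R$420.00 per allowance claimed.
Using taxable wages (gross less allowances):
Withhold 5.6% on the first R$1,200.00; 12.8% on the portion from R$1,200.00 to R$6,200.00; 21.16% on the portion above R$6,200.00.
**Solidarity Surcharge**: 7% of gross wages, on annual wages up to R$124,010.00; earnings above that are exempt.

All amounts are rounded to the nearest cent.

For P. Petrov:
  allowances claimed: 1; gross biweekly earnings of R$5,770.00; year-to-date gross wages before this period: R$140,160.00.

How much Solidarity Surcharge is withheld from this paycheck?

Solidarity Surcharge: YTD R$140,160.00 ≥ cap R$124,010.00 → R$0.00

R$0.00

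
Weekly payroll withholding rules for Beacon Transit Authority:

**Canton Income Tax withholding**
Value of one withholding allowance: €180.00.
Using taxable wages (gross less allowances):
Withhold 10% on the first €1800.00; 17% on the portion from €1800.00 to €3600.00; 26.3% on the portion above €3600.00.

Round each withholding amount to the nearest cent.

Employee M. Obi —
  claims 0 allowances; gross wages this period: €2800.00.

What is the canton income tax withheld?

Canton Income Tax: taxable = €2800.00
  €180.00 + 17% × (€2800.00 − €1800.00) = €180.00 + 17% × €1000.00 = €350.00

€350.00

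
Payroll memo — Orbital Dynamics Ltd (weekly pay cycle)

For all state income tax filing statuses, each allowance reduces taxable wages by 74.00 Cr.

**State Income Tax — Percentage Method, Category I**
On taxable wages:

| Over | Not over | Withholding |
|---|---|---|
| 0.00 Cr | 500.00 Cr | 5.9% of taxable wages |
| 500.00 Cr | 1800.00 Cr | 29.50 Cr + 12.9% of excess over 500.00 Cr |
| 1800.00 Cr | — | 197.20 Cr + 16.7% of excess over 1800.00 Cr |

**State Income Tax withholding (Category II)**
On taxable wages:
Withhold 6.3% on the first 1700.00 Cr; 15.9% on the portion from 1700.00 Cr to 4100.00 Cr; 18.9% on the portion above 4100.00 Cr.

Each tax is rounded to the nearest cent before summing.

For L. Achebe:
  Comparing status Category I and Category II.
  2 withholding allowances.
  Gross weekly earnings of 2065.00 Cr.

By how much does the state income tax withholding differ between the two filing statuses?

75.14 Cr

State Income Tax (Category I): taxable = 2065.00 Cr − 2×74.00 Cr = 1917.00 Cr
  197.20 Cr + 16.7% × (1917.00 Cr − 1800.00 Cr) = 197.20 Cr + 16.7% × 117.00 Cr = 216.74 Cr
State Income Tax (Category II): taxable = 2065.00 Cr − 2×74.00 Cr = 1917.00 Cr
  107.10 Cr + 15.9% × (1917.00 Cr − 1700.00 Cr) = 107.10 Cr + 15.9% × 217.00 Cr = 141.60 Cr
Difference: |216.74 Cr − 141.60 Cr| = 75.14 Cr (higher under Category I)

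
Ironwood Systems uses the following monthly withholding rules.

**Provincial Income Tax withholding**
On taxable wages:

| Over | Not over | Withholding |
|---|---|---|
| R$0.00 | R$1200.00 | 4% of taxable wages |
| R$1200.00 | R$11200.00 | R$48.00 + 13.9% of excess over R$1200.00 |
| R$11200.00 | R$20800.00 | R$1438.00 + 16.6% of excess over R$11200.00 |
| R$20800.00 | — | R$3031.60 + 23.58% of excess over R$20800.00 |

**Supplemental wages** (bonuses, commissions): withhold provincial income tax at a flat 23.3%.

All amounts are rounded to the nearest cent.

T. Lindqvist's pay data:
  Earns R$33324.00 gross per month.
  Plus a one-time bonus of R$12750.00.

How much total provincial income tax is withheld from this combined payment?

R$8955.51

Provincial Income Tax: taxable = R$33324.00
  R$3031.60 + 23.58% × (R$33324.00 − R$20800.00) = R$3031.60 + 23.58% × R$12524.00 = R$5984.76
Supplemental (23.3% flat on bonus): 23.3% × R$12750.00 = R$2970.75
Total provincial income tax: R$5984.76 + R$2970.75 = R$8955.51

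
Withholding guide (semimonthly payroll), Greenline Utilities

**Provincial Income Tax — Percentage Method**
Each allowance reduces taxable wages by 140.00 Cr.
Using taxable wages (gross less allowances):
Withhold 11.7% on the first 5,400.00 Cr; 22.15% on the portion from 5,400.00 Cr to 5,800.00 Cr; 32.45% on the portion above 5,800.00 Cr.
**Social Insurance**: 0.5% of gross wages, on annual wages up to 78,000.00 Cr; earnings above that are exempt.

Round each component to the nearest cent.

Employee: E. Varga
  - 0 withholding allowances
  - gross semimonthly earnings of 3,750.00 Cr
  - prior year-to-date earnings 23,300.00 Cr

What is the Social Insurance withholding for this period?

18.75 Cr

Social Insurance: 0.5% × 3,750.00 Cr = 18.75 Cr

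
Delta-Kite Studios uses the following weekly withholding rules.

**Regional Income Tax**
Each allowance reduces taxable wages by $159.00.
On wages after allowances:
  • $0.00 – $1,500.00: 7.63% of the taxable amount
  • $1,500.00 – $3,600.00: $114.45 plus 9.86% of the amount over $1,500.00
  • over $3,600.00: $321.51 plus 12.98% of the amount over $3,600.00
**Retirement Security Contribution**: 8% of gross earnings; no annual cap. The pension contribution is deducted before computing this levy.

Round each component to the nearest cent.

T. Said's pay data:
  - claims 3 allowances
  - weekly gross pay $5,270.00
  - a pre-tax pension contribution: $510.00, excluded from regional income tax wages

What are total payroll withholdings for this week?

Regional Income Tax: taxable = $5,270.00 − $510.00 − 3×$159.00 = $4,283.00
  $321.51 + 12.98% × ($4,283.00 − $3,600.00) = $321.51 + 12.98% × $683.00 = $410.16
Retirement Security Contribution: 8% × $4,760.00 = $380.80
Total: $410.16 + $380.80 = $790.96

$790.96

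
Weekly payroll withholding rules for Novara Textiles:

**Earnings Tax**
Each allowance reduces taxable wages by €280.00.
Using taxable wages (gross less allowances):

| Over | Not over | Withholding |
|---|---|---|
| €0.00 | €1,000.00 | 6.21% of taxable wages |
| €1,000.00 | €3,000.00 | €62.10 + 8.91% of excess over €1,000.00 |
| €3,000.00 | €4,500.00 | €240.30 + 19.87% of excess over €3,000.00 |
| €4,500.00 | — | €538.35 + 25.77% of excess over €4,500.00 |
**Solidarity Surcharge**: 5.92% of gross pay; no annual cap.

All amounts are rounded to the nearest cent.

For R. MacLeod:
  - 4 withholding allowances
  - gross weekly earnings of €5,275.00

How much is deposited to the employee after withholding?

€4,492.92

Earnings Tax: taxable = €5,275.00 − 4×€280.00 = €4,155.00
  €240.30 + 19.87% × (€4,155.00 − €3,000.00) = €240.30 + 19.87% × €1,155.00 = €469.80
Solidarity Surcharge: 5.92% × €5,275.00 = €312.28
Total withheld: €469.80 + €312.28 = €782.08
Net pay: €5,275.00 − €782.08 = €4,492.92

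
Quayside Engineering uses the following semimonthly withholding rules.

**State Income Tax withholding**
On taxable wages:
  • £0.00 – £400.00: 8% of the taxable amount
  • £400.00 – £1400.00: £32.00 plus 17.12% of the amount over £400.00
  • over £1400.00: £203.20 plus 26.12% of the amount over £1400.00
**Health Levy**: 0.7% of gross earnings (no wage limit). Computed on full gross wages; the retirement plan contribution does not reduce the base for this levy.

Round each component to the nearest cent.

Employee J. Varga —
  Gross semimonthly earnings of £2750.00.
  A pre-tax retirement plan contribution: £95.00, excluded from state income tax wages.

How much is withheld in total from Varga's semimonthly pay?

£550.26

State Income Tax: taxable = £2750.00 − £95.00 = £2655.00
  £203.20 + 26.12% × (£2655.00 − £1400.00) = £203.20 + 26.12% × £1255.00 = £531.01
Health Levy: 0.7% × £2750.00 = £19.25
Total: £531.01 + £19.25 = £550.26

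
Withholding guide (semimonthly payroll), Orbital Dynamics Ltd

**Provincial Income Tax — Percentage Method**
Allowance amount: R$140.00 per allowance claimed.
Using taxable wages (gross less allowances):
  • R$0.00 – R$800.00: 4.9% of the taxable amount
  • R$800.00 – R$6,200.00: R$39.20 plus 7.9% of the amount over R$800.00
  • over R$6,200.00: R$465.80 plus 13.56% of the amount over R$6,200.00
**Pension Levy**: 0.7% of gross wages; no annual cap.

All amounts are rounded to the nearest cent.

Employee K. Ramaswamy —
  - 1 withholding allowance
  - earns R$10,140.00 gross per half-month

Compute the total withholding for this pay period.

R$1,052.06

Provincial Income Tax: taxable = R$10,140.00 − 1×R$140.00 = R$10,000.00
  R$465.80 + 13.56% × (R$10,000.00 − R$6,200.00) = R$465.80 + 13.56% × R$3,800.00 = R$981.08
Pension Levy: 0.7% × R$10,140.00 = R$70.98
Total: R$981.08 + R$70.98 = R$1,052.06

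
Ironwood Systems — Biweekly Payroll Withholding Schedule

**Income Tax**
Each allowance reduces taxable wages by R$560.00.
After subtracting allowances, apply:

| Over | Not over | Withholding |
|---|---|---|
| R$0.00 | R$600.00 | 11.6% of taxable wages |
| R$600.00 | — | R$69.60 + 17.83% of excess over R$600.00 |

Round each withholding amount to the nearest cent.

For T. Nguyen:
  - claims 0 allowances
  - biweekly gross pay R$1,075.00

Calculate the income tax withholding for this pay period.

Income Tax: taxable = R$1,075.00
  R$69.60 + 17.83% × (R$1,075.00 − R$600.00) = R$69.60 + 17.83% × R$475.00 = R$154.29

R$154.29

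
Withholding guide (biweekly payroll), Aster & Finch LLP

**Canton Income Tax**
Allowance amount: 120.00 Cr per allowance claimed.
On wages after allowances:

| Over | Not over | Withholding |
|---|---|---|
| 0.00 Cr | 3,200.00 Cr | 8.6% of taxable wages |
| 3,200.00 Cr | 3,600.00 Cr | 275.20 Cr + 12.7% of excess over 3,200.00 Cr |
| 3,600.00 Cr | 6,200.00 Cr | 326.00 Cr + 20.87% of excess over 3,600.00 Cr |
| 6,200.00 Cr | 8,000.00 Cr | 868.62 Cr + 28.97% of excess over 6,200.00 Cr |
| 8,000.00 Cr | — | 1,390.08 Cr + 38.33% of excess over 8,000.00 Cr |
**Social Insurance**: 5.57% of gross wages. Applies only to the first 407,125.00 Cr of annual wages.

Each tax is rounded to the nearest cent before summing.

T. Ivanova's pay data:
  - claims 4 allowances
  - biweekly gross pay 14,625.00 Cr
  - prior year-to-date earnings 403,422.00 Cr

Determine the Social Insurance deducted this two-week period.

Social Insurance: cap 407,125.00 Cr − YTD 403,422.00 Cr = 3,703.00 Cr subject; 5.57% × 3,703.00 Cr = 206.26 Cr

206.26 Cr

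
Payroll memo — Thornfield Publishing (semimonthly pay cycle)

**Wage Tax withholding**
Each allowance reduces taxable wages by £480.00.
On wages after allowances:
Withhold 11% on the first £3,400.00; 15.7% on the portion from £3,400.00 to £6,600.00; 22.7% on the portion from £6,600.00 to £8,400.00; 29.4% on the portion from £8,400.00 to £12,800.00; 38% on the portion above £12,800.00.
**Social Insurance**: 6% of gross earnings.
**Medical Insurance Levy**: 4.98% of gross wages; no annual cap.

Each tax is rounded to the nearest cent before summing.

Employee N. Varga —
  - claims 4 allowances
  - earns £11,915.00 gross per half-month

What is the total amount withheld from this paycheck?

Wage Tax: taxable = £11,915.00 − 4×£480.00 = £9,995.00
  £1,285.00 + 29.4% × (£9,995.00 − £8,400.00) = £1,285.00 + 29.4% × £1,595.00 = £1,753.93
Social Insurance: 6% × £11,915.00 = £714.90
Medical Insurance Levy: 4.98% × £11,915.00 = £593.37
Total: £1,753.93 + £714.90 + £593.37 = £3,062.20

£3,062.20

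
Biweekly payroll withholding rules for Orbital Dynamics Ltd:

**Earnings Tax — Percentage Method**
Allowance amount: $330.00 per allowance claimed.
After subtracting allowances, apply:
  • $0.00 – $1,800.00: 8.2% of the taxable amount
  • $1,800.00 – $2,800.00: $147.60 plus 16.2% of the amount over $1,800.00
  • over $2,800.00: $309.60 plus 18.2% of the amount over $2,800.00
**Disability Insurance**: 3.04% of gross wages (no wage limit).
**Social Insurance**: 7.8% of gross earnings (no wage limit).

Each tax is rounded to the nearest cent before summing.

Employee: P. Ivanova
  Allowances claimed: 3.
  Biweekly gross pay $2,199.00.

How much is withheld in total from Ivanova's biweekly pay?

Earnings Tax: taxable = $2,199.00 − 3×$330.00 = $1,209.00
  8.2% × $1,209.00 = $99.14
Disability Insurance: 3.04% × $2,199.00 = $66.85
Social Insurance: 7.8% × $2,199.00 = $171.52
Total: $99.14 + $66.85 + $171.52 = $337.51

$337.51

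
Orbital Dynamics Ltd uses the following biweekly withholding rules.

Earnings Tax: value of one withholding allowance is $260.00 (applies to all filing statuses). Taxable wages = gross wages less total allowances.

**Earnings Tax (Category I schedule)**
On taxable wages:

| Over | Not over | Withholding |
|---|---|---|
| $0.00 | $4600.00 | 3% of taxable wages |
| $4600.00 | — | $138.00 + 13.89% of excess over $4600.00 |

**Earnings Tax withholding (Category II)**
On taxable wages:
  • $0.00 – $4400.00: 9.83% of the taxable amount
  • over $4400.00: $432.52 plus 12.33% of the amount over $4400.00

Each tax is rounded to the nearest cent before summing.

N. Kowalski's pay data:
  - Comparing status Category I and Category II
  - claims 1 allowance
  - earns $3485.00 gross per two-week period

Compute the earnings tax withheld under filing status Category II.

Earnings Tax (Category II): taxable = $3485.00 − 1×$260.00 = $3225.00
  9.83% × $3225.00 = $317.02

$317.02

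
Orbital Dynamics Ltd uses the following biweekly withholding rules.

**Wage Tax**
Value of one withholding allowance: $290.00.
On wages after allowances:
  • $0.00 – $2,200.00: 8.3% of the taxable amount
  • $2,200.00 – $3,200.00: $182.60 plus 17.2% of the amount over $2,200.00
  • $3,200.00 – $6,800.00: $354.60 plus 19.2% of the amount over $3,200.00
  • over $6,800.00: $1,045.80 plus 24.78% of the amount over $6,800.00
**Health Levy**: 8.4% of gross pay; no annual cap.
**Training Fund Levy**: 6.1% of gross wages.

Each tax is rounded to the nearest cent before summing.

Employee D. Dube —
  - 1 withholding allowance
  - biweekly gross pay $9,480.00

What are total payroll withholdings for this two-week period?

$3,012.64

Wage Tax: taxable = $9,480.00 − 1×$290.00 = $9,190.00
  $1,045.80 + 24.78% × ($9,190.00 − $6,800.00) = $1,045.80 + 24.78% × $2,390.00 = $1,638.04
Health Levy: 8.4% × $9,480.00 = $796.32
Training Fund Levy: 6.1% × $9,480.00 = $578.28
Total: $1,638.04 + $796.32 + $578.28 = $3,012.64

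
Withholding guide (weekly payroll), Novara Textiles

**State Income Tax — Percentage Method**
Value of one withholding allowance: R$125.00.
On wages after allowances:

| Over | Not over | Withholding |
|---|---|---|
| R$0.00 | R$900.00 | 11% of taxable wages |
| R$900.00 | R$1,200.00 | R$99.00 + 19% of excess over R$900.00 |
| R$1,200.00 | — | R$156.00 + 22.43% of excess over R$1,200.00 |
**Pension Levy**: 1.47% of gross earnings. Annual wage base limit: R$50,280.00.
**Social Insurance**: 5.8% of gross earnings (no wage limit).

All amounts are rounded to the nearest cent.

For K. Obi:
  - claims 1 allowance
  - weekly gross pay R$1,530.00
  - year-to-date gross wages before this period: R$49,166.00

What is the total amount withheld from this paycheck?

State Income Tax: taxable = R$1,530.00 − 1×R$125.00 = R$1,405.00
  R$156.00 + 22.43% × (R$1,405.00 − R$1,200.00) = R$156.00 + 22.43% × R$205.00 = R$201.98
Pension Levy: cap R$50,280.00 − YTD R$49,166.00 = R$1,114.00 subject; 1.47% × R$1,114.00 = R$16.38
Social Insurance: 5.8% × R$1,530.00 = R$88.74
Total: R$201.98 + R$16.38 + R$88.74 = R$307.10

R$307.10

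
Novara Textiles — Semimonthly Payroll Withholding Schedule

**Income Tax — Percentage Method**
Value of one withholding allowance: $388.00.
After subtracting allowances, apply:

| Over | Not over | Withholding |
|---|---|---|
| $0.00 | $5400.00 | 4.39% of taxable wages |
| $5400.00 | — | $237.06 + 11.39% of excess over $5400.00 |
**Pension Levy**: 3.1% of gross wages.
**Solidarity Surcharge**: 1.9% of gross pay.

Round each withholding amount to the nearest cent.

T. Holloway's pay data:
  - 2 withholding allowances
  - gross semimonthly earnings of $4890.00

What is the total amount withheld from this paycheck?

$425.10

Income Tax: taxable = $4890.00 − 2×$388.00 = $4114.00
  4.39% × $4114.00 = $180.60
Pension Levy: 3.1% × $4890.00 = $151.59
Solidarity Surcharge: 1.9% × $4890.00 = $92.91
Total: $180.60 + $151.59 + $92.91 = $425.10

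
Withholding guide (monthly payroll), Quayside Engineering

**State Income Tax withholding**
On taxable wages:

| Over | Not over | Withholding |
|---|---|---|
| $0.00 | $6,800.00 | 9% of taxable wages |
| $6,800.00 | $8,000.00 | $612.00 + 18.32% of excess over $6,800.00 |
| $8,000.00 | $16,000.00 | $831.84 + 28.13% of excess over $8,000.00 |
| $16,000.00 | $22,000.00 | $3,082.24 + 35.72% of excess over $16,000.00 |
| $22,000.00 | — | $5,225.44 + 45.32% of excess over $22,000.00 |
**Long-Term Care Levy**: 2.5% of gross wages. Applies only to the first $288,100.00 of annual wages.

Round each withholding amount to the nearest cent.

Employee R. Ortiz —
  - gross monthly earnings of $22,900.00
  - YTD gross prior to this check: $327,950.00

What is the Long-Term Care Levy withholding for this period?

$0.00

Long-Term Care Levy: YTD $327,950.00 ≥ cap $288,100.00 → $0.00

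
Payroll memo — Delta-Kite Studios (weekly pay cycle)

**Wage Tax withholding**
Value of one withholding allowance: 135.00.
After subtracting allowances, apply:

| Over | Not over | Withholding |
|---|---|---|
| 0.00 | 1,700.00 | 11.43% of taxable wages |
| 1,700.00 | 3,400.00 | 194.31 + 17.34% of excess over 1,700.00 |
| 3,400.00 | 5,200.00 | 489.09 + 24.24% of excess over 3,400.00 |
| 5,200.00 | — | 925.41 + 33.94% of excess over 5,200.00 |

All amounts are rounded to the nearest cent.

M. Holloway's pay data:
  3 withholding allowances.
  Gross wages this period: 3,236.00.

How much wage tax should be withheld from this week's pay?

Wage Tax: taxable = 3,236.00 − 3×135.00 = 2,831.00
  194.31 + 17.34% × (2,831.00 − 1,700.00) = 194.31 + 17.34% × 1,131.00 = 390.43

390.43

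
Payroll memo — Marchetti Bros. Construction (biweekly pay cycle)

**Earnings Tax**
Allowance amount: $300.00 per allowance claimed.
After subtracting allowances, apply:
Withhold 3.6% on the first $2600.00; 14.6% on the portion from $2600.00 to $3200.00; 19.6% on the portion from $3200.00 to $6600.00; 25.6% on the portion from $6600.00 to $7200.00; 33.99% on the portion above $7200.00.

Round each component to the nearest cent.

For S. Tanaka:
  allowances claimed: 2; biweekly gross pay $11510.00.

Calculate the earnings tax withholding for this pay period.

$2262.23

Earnings Tax: taxable = $11510.00 − 2×$300.00 = $10910.00
  $1001.20 + 33.99% × ($10910.00 − $7200.00) = $1001.20 + 33.99% × $3710.00 = $2262.23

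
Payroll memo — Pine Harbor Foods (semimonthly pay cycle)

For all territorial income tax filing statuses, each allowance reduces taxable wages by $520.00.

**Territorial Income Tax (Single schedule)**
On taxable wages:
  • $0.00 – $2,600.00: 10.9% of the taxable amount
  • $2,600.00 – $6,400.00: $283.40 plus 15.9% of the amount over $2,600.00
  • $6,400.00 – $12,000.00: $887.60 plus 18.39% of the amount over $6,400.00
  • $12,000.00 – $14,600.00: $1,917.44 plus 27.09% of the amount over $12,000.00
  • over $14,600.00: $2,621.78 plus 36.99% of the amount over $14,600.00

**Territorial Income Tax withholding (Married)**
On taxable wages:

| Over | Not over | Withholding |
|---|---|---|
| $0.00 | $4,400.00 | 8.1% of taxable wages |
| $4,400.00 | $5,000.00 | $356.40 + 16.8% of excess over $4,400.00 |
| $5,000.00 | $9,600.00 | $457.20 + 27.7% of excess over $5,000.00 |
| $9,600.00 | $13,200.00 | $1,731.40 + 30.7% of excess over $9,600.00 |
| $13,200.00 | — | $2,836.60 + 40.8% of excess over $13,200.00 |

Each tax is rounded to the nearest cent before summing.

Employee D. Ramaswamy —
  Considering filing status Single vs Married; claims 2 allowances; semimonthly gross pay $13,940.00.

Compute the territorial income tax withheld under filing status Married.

$2,744.50

Territorial Income Tax (Married): taxable = $13,940.00 − 2×$520.00 = $12,900.00
  $1,731.40 + 30.7% × ($12,900.00 − $9,600.00) = $1,731.40 + 30.7% × $3,300.00 = $2,744.50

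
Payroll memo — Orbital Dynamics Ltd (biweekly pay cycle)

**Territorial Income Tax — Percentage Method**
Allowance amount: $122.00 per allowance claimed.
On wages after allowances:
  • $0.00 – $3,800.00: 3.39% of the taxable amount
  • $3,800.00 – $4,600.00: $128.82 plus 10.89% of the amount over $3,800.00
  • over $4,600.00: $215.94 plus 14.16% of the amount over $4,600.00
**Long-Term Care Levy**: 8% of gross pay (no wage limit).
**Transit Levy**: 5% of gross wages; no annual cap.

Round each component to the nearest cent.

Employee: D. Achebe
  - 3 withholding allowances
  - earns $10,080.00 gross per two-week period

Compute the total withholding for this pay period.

$2,250.48

Territorial Income Tax: taxable = $10,080.00 − 3×$122.00 = $9,714.00
  $215.94 + 14.16% × ($9,714.00 − $4,600.00) = $215.94 + 14.16% × $5,114.00 = $940.08
Long-Term Care Levy: 8% × $10,080.00 = $806.40
Transit Levy: 5% × $10,080.00 = $504.00
Total: $940.08 + $806.40 + $504.00 = $2,250.48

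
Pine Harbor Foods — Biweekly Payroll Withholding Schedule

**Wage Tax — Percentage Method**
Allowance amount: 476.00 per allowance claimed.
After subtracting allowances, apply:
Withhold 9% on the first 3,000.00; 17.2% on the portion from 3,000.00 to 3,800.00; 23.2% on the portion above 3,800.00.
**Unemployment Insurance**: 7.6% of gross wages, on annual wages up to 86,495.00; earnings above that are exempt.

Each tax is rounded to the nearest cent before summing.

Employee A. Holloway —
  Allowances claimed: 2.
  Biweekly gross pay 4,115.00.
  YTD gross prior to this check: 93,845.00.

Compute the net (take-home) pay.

Wage Tax: taxable = 4,115.00 − 2×476.00 = 3,163.00
  270.00 + 17.2% × (3,163.00 − 3,000.00) = 270.00 + 17.2% × 163.00 = 298.04
Unemployment Insurance: YTD 93,845.00 ≥ cap 86,495.00 → 0.00
Total withheld: 298.04 + 0.00 = 298.04
Net pay: 4,115.00 − 298.04 = 3,816.96

3,816.96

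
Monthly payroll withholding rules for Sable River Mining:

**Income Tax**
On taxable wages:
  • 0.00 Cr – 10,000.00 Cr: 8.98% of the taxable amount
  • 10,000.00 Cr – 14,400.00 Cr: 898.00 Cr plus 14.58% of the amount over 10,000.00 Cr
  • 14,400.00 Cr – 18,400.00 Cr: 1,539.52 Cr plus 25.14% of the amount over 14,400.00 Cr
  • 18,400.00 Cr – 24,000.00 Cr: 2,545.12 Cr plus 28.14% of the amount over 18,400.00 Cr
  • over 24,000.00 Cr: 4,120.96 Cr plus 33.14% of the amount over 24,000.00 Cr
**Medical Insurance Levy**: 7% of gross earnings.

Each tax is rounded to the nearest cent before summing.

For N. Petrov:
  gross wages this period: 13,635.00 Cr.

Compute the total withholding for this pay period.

Income Tax: taxable = 13,635.00 Cr
  898.00 Cr + 14.58% × (13,635.00 Cr − 10,000.00 Cr) = 898.00 Cr + 14.58% × 3,635.00 Cr = 1,427.98 Cr
Medical Insurance Levy: 7% × 13,635.00 Cr = 954.45 Cr
Total: 1,427.98 Cr + 954.45 Cr = 2,382.43 Cr

2,382.43 Cr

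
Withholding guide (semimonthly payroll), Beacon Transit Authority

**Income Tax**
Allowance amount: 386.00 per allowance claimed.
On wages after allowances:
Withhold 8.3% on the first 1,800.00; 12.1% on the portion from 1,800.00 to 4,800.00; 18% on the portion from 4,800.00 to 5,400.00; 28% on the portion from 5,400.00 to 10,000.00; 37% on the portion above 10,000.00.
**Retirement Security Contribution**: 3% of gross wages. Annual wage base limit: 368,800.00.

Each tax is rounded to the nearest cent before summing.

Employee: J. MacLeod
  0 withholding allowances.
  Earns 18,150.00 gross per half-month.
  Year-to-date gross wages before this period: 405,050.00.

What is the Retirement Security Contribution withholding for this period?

Retirement Security Contribution: YTD 405,050.00 ≥ cap 368,800.00 → 0.00

0.00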